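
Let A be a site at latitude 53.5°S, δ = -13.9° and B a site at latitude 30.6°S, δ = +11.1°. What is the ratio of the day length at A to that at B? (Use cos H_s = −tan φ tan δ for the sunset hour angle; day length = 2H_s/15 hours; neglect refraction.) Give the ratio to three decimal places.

1.314

A: H_s = arccos(−tan -53.5° · tan -13.9°) = 109.54°, so 2H_s/15 = 14.6053 h.
B: H_s = arccos(−tan -30.6° · tan 11.1°) = 83.34°, so 2H_s/15 = 11.1120 h.
Ratio A/B = 14.6053 / 11.1120 = 1.3144.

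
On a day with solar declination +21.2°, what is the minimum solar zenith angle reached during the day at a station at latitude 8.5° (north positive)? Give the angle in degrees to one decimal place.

At local solar noon the hour angle is zero, so the zenith angle is |φ − δ| = |8.5° − (21.2°)| = 12.7°.

12.7°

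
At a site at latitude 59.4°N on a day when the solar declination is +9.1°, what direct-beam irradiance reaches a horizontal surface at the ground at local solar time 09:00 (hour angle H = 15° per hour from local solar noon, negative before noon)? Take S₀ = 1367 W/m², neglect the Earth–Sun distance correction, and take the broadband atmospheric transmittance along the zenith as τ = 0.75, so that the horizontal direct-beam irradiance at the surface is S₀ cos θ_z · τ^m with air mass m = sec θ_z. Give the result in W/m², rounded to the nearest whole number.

374 W/m²

Hour angle H = 15° × (9 − 12) = -45.00°.
cos θ_z = sin(59.4°) sin(9.1°) + cos(59.4°) cos(9.1°) cos(-45.00°) = 0.1361 + 0.3554 = 0.4915.
Air mass m = 1/cos θ_z = 1/0.4915 = 2.035; τ^m = 0.75^2.035 = 0.5569.
Surface direct beam = 1367 × 0.4915 × 0.5569 = 374.17 W/m².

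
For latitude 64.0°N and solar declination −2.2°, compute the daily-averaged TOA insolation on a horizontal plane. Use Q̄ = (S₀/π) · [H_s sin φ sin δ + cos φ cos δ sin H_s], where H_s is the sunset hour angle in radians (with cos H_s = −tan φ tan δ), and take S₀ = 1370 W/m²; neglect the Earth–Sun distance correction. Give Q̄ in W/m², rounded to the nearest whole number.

168 W/m²

−tan φ tan δ = −(2.0503)(-0.0384) = 0.0787; H_s = arccos(0.0787) = 85.49°. In radians, H_s = 1.4921.
H_s sin φ sin δ = 1.4921 × 0.8988 × -0.0384 = -0.0515.
cos φ cos δ sin H_s = 0.4384 × 0.9993 × 0.9969 = 0.4367.
Q̄ = (1370/π) × (-0.0515 + 0.4367) = 436.08 × 0.3852 = 167.98 W/m².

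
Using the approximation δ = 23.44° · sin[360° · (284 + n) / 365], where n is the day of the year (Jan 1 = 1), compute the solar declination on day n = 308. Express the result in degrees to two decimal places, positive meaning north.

-16.25°

360 × (284 + 308) / 365 = 583.890°; sin(583.890°) = -0.6933.
δ = 23.44 × -0.6933 = -16.251° ≈ -16.25°.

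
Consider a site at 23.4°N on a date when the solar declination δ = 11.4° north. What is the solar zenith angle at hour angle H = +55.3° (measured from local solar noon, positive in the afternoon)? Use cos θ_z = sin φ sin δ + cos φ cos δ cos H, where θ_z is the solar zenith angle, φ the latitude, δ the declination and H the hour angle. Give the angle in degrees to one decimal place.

53.8°

cos θ_z = sin(23.4°) sin(11.4°) + cos(23.4°) cos(11.4°) cos(55.30°) = 0.0785 + 0.5122 = 0.5907.
θ_z = arccos(0.5907) = 53.79°.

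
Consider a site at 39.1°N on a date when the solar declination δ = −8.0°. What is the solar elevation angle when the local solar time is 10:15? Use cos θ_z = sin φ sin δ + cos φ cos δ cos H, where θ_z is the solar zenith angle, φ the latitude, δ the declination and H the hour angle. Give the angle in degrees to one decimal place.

Hour angle H = 15° × (10.25 − 12) = -26.25°.
cos θ_z = sin(39.1°) sin(-8.0°) + cos(39.1°) cos(-8.0°) cos(-26.25°) = -0.0878 + 0.6892 = 0.6014.
θ_z = arccos(0.6014) = 53.03°, so the elevation is 90° − 53.03° = 36.97°.

37.0°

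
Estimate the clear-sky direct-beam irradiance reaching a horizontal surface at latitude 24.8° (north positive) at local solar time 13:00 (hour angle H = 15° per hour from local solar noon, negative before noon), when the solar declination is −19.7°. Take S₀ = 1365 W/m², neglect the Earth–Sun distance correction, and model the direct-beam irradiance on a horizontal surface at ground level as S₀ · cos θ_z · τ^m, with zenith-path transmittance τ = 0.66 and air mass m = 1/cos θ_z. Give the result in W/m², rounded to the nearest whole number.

509 W/m²

Hour angle H = 15° × (13 − 12) = 15.00°.
With φ = 24.8°, δ = -19.7°, H = 15.00°: sin φ sin δ = -0.1414, cos φ cos δ cos H = 0.8255, so cos θ_z = 0.6841.
Air mass m = 1/cos θ_z = 1/0.6841 = 1.462; τ^m = 0.66^1.462 = 0.5447.
Surface direct beam = 1365 × 0.6841 × 0.5447 = 508.64 W/m².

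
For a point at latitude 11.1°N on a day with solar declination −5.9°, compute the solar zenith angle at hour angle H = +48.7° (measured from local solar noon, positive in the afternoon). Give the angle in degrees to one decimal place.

cos θ_z = sin(11.1°) sin(-5.9°) + cos(11.1°) cos(-5.9°) cos(48.70°) = -0.0198 + 0.6442 = 0.6244.
θ_z = arccos(0.6244) = 51.36°.

51.4°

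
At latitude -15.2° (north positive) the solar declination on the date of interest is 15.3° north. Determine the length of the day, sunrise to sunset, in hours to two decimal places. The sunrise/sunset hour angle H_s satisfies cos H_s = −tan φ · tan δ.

11.43 hours

−tan φ tan δ = −(-0.2717)(0.2736) = 0.0743; H_s = arccos(0.0743) = 85.74°.
Day length = 2 H_s / 15° h⁻¹ = 171.48° / 15 = 11.432 h.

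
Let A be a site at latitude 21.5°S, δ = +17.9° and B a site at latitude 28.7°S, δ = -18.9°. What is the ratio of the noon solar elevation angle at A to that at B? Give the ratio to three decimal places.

0.631

A: 90° − |-21.5 − (17.9)| = 50.60°.
B: 90° − |-28.7 − (-18.9)| = 80.20°.
Ratio A/B = 50.6000 / 80.2000 = 0.6309.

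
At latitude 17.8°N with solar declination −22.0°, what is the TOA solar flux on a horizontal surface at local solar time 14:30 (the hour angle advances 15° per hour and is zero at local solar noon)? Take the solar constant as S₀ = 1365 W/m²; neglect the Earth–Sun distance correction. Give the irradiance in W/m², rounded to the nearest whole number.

Hour angle H = 15° × (14.5 − 12) = 37.50°.
cos θ_z = sin φ sin δ + cos φ cos δ cos H = (0.3057)(-0.3746) + (0.9521)(0.9272)(0.7934) = 0.5859.
Top-of-atmosphere irradiance = S₀ cos θ_z = 1365 × 0.5859 = 799.75 W/m².

800 W/m²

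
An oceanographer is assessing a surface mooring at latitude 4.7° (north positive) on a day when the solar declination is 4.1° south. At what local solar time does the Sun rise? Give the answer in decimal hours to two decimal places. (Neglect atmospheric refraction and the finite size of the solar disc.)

The sunset hour angle satisfies cos H_s = −tan φ tan δ = 0.0059, giving H_s = 89.66°.
Sunrise is at 12 − H_s/15 = 12 − 5.977 = 6.023 h local solar time.

6.02 h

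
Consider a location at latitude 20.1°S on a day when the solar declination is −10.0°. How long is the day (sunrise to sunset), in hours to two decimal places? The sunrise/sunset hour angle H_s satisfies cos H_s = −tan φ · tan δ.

cos H_s = −tan(-20.1°) · tan(-10.0°) = -0.0645, so H_s = arccos(-0.0645) = 93.70°.
Day length = 2 H_s / 15° h⁻¹ = 187.40° / 15 = 12.493 h.

12.49 hours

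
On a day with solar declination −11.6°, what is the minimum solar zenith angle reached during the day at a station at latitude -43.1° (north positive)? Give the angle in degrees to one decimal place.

At local solar noon the hour angle is zero, so the zenith angle is |φ − δ| = |-43.1° − (-11.6°)| = 31.5°.

31.5°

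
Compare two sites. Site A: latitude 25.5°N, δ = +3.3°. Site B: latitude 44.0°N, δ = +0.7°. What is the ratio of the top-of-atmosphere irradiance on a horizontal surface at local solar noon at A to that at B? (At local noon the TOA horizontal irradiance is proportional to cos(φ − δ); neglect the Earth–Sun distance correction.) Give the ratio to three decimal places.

1.272

A: cos θ_z = cos(25.5° − (3.3°)) = 0.9259.
B: cos θ_z = cos(44.0° − (0.7°)) = 0.7278.
Ratio A/B = 0.9259 / 0.7278 = 1.2722.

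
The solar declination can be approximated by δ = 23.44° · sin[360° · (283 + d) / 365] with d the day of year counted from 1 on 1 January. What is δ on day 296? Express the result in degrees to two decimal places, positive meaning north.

-12.10°

360 × (283 + 296) / 365 = 571.068°; sin(571.068°) = -0.5161.
δ = 23.44 × -0.5161 = -12.097° ≈ -12.10°.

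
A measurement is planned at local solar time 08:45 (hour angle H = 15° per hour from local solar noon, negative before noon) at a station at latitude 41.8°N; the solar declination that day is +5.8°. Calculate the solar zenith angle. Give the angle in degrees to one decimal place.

Hour angle H = 15° × (8.75 − 12) = -48.75°.
With φ = 41.8°, δ = 5.8°, H = -48.75°: sin φ sin δ = 0.0674, cos φ cos δ cos H = 0.4890, so cos θ_z = 0.5564.
θ_z = arccos(0.5564) = 56.19°.

56.2°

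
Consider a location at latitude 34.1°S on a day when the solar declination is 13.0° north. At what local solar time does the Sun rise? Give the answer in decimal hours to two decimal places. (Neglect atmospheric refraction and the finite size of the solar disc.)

cos H_s = −tan(-34.1°) · tan(13.0°) = 0.1563, so H_s = arccos(0.1563) = 81.01°.
Sunrise is at 12 − H_s/15 = 12 − 5.401 = 6.599 h local solar time.

6.60 h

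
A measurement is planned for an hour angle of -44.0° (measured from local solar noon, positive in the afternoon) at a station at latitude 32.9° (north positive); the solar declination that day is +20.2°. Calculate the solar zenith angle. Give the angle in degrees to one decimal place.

cos θ_z = sin φ sin δ + cos φ cos δ cos H = (0.5432)(0.3453) + (0.8396)(0.9385)(0.7193) = 0.7543.
θ_z = arccos(0.7543) = 41.04°.

41.0°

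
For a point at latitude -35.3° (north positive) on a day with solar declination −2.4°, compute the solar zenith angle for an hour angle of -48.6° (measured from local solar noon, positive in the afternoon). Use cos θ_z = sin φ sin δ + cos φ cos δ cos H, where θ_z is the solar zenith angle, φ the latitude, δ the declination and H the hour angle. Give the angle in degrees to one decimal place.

55.7°

With φ = -35.3°, δ = -2.4°, H = -48.60°: sin φ sin δ = 0.0242, cos φ cos δ cos H = 0.5392, so cos θ_z = 0.5634.
θ_z = arccos(0.5634) = 55.71°.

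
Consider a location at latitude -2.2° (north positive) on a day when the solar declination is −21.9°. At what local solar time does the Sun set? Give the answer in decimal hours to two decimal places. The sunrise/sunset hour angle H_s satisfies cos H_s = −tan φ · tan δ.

18.06 h

cos H_s = −tan(-2.2°) · tan(-21.9°) = -0.0154, so H_s = arccos(-0.0154) = 90.88°.
Sunset is at 12 + H_s/15 = 12 + 6.059 = 18.059 h local solar time.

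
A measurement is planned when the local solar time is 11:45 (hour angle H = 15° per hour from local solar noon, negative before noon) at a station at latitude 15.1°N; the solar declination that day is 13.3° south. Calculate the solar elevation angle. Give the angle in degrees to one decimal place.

61.4°

Hour angle H = 15° × (11.75 − 12) = -3.75°.
With φ = 15.1°, δ = -13.3°, H = -3.75°: sin φ sin δ = -0.0599, cos φ cos δ cos H = 0.9376, so cos θ_z = 0.8777.
θ_z = arccos(0.8777) = 28.63°, so the elevation is 90° − 28.63° = 61.37°.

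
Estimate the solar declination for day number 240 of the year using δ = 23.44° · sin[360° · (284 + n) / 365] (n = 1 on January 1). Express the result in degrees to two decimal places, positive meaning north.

360 × (284 + 240) / 365 = 516.822°; sin(516.822°) = 0.3936.
δ = 23.44 × 0.3936 = 9.226° ≈ +9.23°.

+9.23°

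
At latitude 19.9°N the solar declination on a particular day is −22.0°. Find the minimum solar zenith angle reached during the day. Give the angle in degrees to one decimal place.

41.9°

At local solar noon the hour angle is zero, so the zenith angle is |φ − δ| = |19.9° − (-22.0°)| = 41.9°.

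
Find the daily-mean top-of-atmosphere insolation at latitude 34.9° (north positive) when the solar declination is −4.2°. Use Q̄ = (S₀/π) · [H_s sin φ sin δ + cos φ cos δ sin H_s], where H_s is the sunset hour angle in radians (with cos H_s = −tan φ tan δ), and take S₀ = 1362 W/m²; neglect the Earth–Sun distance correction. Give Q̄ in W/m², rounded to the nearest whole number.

cos H_s = −tan(34.9°) · tan(-4.2°) = 0.0512, so H_s = arccos(0.0512) = 87.07°. In radians, H_s = 1.5197.
H_s sin φ sin δ = 1.5197 × 0.5721 × -0.0732 = -0.0636.
cos φ cos δ sin H_s = 0.8202 × 0.9973 × 0.9987 = 0.8169.
Q̄ = (1362/π) × (-0.0636 + 0.8169) = 433.54 × 0.7533 = 326.59 W/m².

327 W/m²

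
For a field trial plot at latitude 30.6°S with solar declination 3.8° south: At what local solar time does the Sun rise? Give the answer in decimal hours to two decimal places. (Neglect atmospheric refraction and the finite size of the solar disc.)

cos H_s = −tan(-30.6°) · tan(-3.8°) = -0.0393, so H_s = arccos(-0.0393) = 92.25°.
Sunrise is at 12 − H_s/15 = 12 − 6.150 = 5.850 h local solar time.

5.85 h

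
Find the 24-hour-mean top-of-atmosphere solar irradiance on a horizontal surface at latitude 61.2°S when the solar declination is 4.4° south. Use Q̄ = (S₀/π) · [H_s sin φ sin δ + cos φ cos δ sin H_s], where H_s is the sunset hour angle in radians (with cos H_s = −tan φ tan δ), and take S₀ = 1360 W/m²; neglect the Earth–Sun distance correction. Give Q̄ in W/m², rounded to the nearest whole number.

−tan φ tan δ = −(-1.8190)(-0.0769) = -0.1399; H_s = arccos(-0.1399) = 98.04°. In radians, H_s = 1.7111.
H_s sin φ sin δ = 1.7111 × -0.8763 × -0.0767 = 0.1150.
cos φ cos δ sin H_s = 0.4818 × 0.9971 × 0.9902 = 0.4757.
Q̄ = (1360/π) × (0.1150 + 0.4757) = 432.90 × 0.5907 = 255.71 W/m².

256 W/m²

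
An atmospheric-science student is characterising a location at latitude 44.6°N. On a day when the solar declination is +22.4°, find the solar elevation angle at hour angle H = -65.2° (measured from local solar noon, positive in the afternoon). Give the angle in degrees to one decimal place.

cos θ_z = sin φ sin δ + cos φ cos δ cos H = (0.7022)(0.3811) + (0.7120)(0.9245)(0.4195) = 0.5437.
θ_z = arccos(0.5437) = 57.06°, so the elevation is 90° − 57.06° = 32.94°.

32.9°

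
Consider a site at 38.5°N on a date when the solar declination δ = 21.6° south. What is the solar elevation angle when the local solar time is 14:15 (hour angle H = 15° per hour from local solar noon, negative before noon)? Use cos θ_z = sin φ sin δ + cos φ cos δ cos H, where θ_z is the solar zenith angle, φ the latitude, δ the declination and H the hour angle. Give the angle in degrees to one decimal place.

Hour angle H = 15° × (14.25 − 12) = 33.75°.
cos θ_z = sin(38.5°) sin(-21.6°) + cos(38.5°) cos(-21.6°) cos(33.75°) = -0.2292 + 0.6050 = 0.3758.
θ_z = arccos(0.3758) = 67.93°, so the elevation is 90° − 67.93° = 22.07°.

22.1°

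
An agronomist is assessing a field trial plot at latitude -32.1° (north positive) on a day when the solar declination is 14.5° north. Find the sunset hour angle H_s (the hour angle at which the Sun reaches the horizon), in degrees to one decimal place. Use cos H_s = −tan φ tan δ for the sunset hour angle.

80.7°

−tan φ tan δ = −(-0.6273)(0.2586) = 0.1622; H_s = arccos(0.1622) = 80.67°.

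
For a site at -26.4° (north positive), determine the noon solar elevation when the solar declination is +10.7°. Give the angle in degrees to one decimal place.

52.9°

At local solar noon the hour angle is zero, so the elevation is 90° − |φ − δ| = 90° − |-26.4° − (10.7°)| = 90° − 37.1° = 52.9°.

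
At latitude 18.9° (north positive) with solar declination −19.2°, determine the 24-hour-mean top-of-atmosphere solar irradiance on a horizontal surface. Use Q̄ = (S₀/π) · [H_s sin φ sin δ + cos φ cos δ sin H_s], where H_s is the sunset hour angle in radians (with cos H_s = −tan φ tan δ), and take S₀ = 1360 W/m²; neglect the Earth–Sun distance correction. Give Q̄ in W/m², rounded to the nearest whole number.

317 W/m²

cos H_s = −tan(18.9°) · tan(-19.2°) = 0.1192, so H_s = arccos(0.1192) = 83.15°. In radians, H_s = 1.4512.
H_s sin φ sin δ = 1.4512 × 0.3239 × -0.3289 = -0.1546.
cos φ cos δ sin H_s = 0.9461 × 0.9444 × 0.9929 = 0.8872.
Q̄ = (1360/π) × (-0.1546 + 0.8872) = 432.90 × 0.7326 = 317.14 W/m².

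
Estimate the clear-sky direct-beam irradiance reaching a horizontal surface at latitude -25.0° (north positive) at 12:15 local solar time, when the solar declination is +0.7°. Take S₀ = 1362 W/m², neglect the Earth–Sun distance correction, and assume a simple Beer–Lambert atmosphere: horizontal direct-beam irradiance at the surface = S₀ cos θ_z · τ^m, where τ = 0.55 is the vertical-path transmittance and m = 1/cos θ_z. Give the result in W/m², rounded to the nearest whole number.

630 W/m²

Hour angle H = 15° × (12.25 − 12) = 3.75°.
With φ = -25.0°, δ = 0.7°, H = 3.75°: sin φ sin δ = -0.0052, cos φ cos δ cos H = 0.9043, so cos θ_z = 0.8991.
Air mass m = 1/cos θ_z = 1/0.8991 = 1.112; τ^m = 0.55^1.112 = 0.5144.
Surface direct beam = 1362 × 0.8991 × 0.5144 = 629.92 W/m².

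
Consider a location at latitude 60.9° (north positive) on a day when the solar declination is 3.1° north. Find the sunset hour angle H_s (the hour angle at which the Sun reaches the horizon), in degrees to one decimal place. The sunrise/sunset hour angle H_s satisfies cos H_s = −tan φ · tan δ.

95.6°

cos H_s = −tan(60.9°) · tan(3.1°) = -0.0973, so H_s = arccos(-0.0973) = 95.58°.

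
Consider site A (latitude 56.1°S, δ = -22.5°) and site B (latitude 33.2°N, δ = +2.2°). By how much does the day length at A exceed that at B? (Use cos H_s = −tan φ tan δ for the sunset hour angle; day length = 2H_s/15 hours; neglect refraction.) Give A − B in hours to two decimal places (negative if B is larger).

+4.88 h

A: H_s = arccos(−tan -56.1° · tan -22.5°) = 128.05°, so 2H_s/15 = 17.0733 h.
B: H_s = arccos(−tan 33.2° · tan 2.2°) = 91.44°, so 2H_s/15 = 12.1920 h.
A − B = 17.0733 − 12.1920 = 4.8813 h.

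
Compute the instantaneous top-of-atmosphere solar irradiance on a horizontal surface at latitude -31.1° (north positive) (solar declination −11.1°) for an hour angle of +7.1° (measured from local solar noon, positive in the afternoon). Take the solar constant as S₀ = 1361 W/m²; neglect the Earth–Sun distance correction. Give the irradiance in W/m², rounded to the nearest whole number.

1270 W/m²

With φ = -31.1°, δ = -11.1°, H = 7.10°: sin φ sin δ = 0.0994, cos φ cos δ cos H = 0.8338, so cos θ_z = 0.9332.
Top-of-atmosphere irradiance = S₀ cos θ_z = 1361 × 0.9332 = 1270.09 W/m².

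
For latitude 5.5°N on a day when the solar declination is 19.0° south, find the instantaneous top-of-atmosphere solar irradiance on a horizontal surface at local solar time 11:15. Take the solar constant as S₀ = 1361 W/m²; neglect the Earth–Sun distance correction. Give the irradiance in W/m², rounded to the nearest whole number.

Hour angle H = 15° × (11.25 − 12) = -11.25°.
cos θ_z = sin φ sin δ + cos φ cos δ cos H = (0.0958)(-0.3256) + (0.9954)(0.9455)(0.9808) = 0.8919.
Top-of-atmosphere irradiance = S₀ cos θ_z = 1361 × 0.8919 = 1213.88 W/m².

1214 W/m²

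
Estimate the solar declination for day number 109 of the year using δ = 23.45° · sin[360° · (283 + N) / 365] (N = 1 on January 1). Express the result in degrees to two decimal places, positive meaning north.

+10.51°

360 × (283 + 109) / 365 = 386.630°; sin(386.630°) = 0.4482.
δ = 23.45 × 0.4482 = 10.510° ≈ +10.51°.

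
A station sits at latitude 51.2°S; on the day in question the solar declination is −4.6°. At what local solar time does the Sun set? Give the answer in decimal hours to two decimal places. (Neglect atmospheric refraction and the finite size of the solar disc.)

18.38 h

−tan φ tan δ = −(-1.2437)(-0.0805) = -0.1001; H_s = arccos(-0.1001) = 95.74°.
Sunset is at 12 + H_s/15 = 12 + 6.383 = 18.383 h local solar time.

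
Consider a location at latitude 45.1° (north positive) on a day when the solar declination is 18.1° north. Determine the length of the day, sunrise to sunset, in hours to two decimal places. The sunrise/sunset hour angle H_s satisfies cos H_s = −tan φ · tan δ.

14.55 hours

−tan φ tan δ = −(1.0035)(0.3269) = -0.3280; H_s = arccos(-0.3280) = 109.15°.
Day length = 2 H_s / 15° h⁻¹ = 218.30° / 15 = 14.553 h.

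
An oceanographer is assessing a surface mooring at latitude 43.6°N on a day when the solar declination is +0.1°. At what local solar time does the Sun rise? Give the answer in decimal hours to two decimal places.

5.99 h

cos H_s = −tan(43.6°) · tan(0.1°) = -0.0017, so H_s = arccos(-0.0017) = 90.10°.
Sunrise is at 12 − H_s/15 = 12 − 6.007 = 5.993 h local solar time.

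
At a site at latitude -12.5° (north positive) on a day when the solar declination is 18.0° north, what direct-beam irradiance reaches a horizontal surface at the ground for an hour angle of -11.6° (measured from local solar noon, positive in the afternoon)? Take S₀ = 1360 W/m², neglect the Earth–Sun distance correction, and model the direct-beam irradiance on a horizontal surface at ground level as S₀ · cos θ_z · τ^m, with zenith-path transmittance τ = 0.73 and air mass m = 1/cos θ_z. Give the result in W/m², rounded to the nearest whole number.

789 W/m²

cos θ_z = sin(-12.5°) sin(18.0°) + cos(-12.5°) cos(18.0°) cos(-11.60°) = -0.0669 + 0.9095 = 0.8426.
Air mass m = 1/cos θ_z = 1/0.8426 = 1.187; τ^m = 0.73^1.187 = 0.6883.
Surface direct beam = 1360 × 0.8426 × 0.6883 = 788.75 W/m².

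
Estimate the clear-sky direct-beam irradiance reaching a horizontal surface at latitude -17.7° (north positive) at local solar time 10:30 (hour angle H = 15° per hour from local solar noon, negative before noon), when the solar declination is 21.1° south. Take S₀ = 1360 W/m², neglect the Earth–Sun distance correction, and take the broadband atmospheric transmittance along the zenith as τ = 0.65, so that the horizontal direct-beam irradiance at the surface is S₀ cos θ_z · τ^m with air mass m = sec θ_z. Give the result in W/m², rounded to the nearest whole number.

797 W/m²

Hour angle H = 15° × (10.5 − 12) = -22.50°.
cos θ_z = sin φ sin δ + cos φ cos δ cos H = (-0.3040)(-0.3600) + (0.9527)(0.9330)(0.9239) = 0.9307.
Air mass m = 1/cos θ_z = 1/0.9307 = 1.074; τ^m = 0.65^1.074 = 0.6296.
Surface direct beam = 1360 × 0.9307 × 0.6296 = 796.92 W/m².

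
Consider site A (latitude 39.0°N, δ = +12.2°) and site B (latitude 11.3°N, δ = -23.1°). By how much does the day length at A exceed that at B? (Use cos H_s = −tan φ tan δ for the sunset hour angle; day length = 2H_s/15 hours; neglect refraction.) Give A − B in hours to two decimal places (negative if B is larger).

A: H_s = arccos(−tan 39.0° · tan 12.2°) = 100.08°, so 2H_s/15 = 13.3440 h.
B: H_s = arccos(−tan 11.3° · tan -23.1°) = 85.11°, so 2H_s/15 = 11.3480 h.
A − B = 13.3440 − 11.3480 = 1.9960 h.

+2.00 h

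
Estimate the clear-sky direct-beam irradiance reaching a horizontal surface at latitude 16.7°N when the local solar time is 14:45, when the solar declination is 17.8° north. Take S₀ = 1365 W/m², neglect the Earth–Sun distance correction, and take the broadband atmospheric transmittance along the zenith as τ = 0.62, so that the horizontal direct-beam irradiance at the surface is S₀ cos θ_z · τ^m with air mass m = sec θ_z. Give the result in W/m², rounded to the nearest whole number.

Hour angle H = 15° × (14.75 − 12) = 41.25°.
cos θ_z = sin φ sin δ + cos φ cos δ cos H = (0.2874)(0.3057) + (0.9578)(0.9521)(0.7518) = 0.7734.
Air mass m = 1/cos θ_z = 1/0.7734 = 1.293; τ^m = 0.62^1.293 = 0.5390.
Surface direct beam = 1365 × 0.7734 × 0.5390 = 569.02 W/m².

569 W/m²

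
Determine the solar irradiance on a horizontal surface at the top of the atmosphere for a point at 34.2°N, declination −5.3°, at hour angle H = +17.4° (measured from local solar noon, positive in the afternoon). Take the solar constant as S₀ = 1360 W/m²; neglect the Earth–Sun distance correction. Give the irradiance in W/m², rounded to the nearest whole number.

cos θ_z = sin(34.2°) sin(-5.3°) + cos(34.2°) cos(-5.3°) cos(17.40°) = -0.0519 + 0.7859 = 0.7340.
Top-of-atmosphere irradiance = S₀ cos θ_z = 1360 × 0.7340 = 998.24 W/m².

998 W/m²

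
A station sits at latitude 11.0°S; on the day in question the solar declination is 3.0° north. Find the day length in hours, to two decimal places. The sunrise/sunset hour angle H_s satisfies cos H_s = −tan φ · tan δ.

11.92 hours

The sunset hour angle satisfies cos H_s = −tan φ tan δ = 0.0102, giving H_s = 89.42°.
Day length = 2 H_s / 15° h⁻¹ = 178.84° / 15 = 11.923 h.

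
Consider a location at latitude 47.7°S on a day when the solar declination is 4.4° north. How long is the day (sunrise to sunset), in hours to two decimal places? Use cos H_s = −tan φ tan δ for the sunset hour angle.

−tan φ tan δ = −(-1.0990)(0.0769) = 0.0845; H_s = arccos(0.0845) = 85.15°.
Day length = 2 H_s / 15° h⁻¹ = 170.30° / 15 = 11.353 h.

11.35 hours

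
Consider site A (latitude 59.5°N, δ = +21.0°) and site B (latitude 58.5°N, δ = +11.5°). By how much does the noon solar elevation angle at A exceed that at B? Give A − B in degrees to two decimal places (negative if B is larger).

A: 90° − |59.5 − (21.0)| = 51.50°.
B: 90° − |58.5 − (11.5)| = 43.00°.
A − B = 51.50 − 43.00 = 8.50°.

+8.50°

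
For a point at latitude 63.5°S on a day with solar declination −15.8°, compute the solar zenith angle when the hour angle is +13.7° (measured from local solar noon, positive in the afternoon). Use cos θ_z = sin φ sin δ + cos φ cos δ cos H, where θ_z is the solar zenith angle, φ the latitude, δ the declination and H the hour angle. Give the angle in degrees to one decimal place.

cos θ_z = sin(-63.5°) sin(-15.8°) + cos(-63.5°) cos(-15.8°) cos(13.70°) = 0.2437 + 0.4171 = 0.6608.
θ_z = arccos(0.6608) = 48.64°.

48.6°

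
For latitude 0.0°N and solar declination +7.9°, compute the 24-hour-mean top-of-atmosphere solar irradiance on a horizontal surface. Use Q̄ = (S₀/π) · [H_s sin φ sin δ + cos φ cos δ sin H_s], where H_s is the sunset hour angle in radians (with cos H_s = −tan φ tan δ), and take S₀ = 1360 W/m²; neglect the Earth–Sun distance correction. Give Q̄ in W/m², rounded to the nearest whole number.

cos H_s = −tan(0.0°) · tan(7.9°) = 0.0000, so H_s = arccos(0.0000) = 90.00°. In radians, H_s = 1.5708.
H_s sin φ sin δ = 1.5708 × 0.0000 × 0.1374 = 0.0000.
cos φ cos δ sin H_s = 1.0000 × 0.9905 × 1.0000 = 0.9905.
Q̄ = (1360/π) × (0.0000 + 0.9905) = 432.90 × 0.9905 = 428.79 W/m².

429 W/m²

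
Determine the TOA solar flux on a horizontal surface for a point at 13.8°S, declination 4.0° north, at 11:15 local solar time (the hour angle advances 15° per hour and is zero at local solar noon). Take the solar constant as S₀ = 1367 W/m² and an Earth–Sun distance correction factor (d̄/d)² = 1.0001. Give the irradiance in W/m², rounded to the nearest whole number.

Hour angle H = 15° × (11.25 − 12) = -11.25°.
cos θ_z = sin φ sin δ + cos φ cos δ cos H = (-0.2385)(0.0698) + (0.9711)(0.9976)(0.9808) = 0.9335.
Top-of-atmosphere irradiance = S₀ (d̄/d)² cos θ_z = 1367 × 1.0001 × 0.9335 = 1276.22 W/m².

1276 W/m²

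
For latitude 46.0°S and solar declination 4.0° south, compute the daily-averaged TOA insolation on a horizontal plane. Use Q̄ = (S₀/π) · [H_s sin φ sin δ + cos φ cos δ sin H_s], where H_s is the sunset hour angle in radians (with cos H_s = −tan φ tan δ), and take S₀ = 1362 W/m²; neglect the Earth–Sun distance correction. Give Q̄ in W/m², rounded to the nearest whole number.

−tan φ tan δ = −(-1.0355)(-0.0699) = -0.0724; H_s = arccos(-0.0724) = 94.15°. In radians, H_s = 1.6432.
H_s sin φ sin δ = 1.6432 × -0.7193 × -0.0698 = 0.0825.
cos φ cos δ sin H_s = 0.6947 × 0.9976 × 0.9974 = 0.6912.
Q̄ = (1362/π) × (0.0825 + 0.6912) = 433.54 × 0.7737 = 335.43 W/m².

335 W/m²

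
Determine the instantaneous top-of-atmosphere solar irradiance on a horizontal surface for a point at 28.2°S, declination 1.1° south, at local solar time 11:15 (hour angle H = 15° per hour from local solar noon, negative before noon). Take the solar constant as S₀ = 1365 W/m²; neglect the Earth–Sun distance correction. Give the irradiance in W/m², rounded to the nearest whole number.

1192 W/m²

Hour angle H = 15° × (11.25 − 12) = -11.25°.
cos θ_z = sin φ sin δ + cos φ cos δ cos H = (-0.4726)(-0.0192) + (0.8813)(0.9998)(0.9808) = 0.8733.
Top-of-atmosphere irradiance = S₀ cos θ_z = 1365 × 0.8733 = 1192.05 W/m².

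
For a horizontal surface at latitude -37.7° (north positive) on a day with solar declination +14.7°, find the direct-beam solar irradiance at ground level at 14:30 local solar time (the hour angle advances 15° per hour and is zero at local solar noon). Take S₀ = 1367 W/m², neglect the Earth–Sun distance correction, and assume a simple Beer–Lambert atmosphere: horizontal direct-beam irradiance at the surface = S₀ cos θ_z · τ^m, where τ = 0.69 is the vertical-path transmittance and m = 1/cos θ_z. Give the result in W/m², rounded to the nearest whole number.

272 W/m²

Hour angle H = 15° × (14.5 − 12) = 37.50°.
cos θ_z = sin φ sin δ + cos φ cos δ cos H = (-0.6115)(0.2538) + (0.7912)(0.9673)(0.7934) = 0.4520.
Air mass m = 1/cos θ_z = 1/0.4520 = 2.212; τ^m = 0.69^2.212 = 0.4401.
Surface direct beam = 1367 × 0.4520 × 0.4401 = 271.93 W/m².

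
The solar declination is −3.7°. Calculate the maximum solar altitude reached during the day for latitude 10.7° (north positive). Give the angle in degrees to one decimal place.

75.6°

At local solar noon the hour angle is zero, so the elevation is 90° − |φ − δ| = 90° − |10.7° − (-3.7°)| = 90° − 14.4° = 75.6°.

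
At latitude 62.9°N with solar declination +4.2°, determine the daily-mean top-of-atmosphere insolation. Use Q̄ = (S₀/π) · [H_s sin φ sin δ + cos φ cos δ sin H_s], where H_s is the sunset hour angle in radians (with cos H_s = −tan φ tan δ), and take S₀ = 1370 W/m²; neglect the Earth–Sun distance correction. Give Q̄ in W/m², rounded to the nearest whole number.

The sunset hour angle satisfies cos H_s = −tan φ tan δ = -0.1435, giving H_s = 98.25°. In radians, H_s = 1.7148.
H_s sin φ sin δ = 1.7148 × 0.8902 × 0.0732 = 0.1117.
cos φ cos δ sin H_s = 0.4555 × 0.9973 × 0.9896 = 0.4495.
Q̄ = (1370/π) × (0.1117 + 0.4495) = 436.08 × 0.5612 = 244.73 W/m².

245 W/m²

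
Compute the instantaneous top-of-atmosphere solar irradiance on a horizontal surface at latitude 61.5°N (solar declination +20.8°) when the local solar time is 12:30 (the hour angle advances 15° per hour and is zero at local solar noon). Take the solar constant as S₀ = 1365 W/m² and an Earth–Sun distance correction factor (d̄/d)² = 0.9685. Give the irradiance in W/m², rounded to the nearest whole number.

997 W/m²

Hour angle H = 15° × (12.5 − 12) = 7.50°.
With φ = 61.5°, δ = 20.8°, H = 7.50°: sin φ sin δ = 0.3121, cos φ cos δ cos H = 0.4422, so cos θ_z = 0.7543.
Top-of-atmosphere irradiance = S₀ (d̄/d)² cos θ_z = 1365 × 0.9685 × 0.7543 = 997.19 W/m².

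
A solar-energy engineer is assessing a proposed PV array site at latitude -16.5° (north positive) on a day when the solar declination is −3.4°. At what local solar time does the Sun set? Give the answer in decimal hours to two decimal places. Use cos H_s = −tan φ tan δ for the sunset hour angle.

18.07 h

cos H_s = −tan(-16.5°) · tan(-3.4°) = -0.0176, so H_s = arccos(-0.0176) = 91.01°.
Sunset is at 12 + H_s/15 = 12 + 6.067 = 18.067 h local solar time.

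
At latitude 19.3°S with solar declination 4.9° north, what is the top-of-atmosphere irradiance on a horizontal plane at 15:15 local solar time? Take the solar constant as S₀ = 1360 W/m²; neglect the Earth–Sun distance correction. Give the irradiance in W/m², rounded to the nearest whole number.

Hour angle H = 15° × (15.25 − 12) = 48.75°.
cos θ_z = sin(-19.3°) sin(4.9°) + cos(-19.3°) cos(4.9°) cos(48.75°) = -0.0282 + 0.6200 = 0.5918.
Top-of-atmosphere irradiance = S₀ cos θ_z = 1360 × 0.5918 = 804.85 W/m².

805 W/m²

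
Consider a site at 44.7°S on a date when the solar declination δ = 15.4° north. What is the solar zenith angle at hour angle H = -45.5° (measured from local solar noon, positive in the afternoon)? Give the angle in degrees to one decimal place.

cos θ_z = sin φ sin δ + cos φ cos δ cos H = (-0.7034)(0.2656) + (0.7108)(0.9641)(0.7009) = 0.2935.
θ_z = arccos(0.2935) = 72.93°.

72.9°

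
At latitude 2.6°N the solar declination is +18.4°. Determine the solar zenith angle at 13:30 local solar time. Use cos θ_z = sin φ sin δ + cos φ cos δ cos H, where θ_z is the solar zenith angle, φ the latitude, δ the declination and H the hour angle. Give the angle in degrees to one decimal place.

27.1°

Hour angle H = 15° × (13.5 − 12) = 22.50°.
cos θ_z = sin φ sin δ + cos φ cos δ cos H = (0.0454)(0.3156) + (0.9990)(0.9489)(0.9239) = 0.8901.
θ_z = arccos(0.8901) = 27.11°.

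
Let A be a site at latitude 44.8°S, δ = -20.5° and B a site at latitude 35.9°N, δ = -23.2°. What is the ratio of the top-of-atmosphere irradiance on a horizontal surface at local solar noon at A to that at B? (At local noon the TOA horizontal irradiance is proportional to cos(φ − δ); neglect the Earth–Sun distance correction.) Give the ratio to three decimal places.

1.775

A: cos θ_z = cos(-44.8° − (-20.5°)) = 0.9114.
B: cos θ_z = cos(35.9° − (-23.2°)) = 0.5135.
Ratio A/B = 0.9114 / 0.5135 = 1.7749.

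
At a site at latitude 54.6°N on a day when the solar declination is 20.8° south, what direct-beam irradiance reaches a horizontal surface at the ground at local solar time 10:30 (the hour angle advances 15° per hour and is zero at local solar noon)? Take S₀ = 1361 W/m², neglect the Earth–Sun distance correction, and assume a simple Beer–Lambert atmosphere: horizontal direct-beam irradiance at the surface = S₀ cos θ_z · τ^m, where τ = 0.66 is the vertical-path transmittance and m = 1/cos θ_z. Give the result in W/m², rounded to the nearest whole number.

Hour angle H = 15° × (10.5 − 12) = -22.50°.
cos θ_z = sin(54.6°) sin(-20.8°) + cos(54.6°) cos(-20.8°) cos(-22.50°) = -0.2895 + 0.5003 = 0.2108.
Air mass m = 1/cos θ_z = 1/0.2108 = 4.744; τ^m = 0.66^4.744 = 0.1393.
Surface direct beam = 1361 × 0.2108 × 0.1393 = 39.97 W/m².

40 W/m²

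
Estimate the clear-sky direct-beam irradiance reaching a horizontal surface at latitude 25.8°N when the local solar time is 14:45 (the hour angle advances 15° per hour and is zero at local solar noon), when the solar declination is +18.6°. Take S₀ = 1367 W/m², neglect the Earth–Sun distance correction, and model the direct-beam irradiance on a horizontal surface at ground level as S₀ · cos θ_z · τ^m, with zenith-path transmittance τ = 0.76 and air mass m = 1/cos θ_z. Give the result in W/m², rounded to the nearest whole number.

750 W/m²

Hour angle H = 15° × (14.75 − 12) = 41.25°.
cos θ_z = sin φ sin δ + cos φ cos δ cos H = (0.4352)(0.3190) + (0.9003)(0.9478)(0.7518) = 0.7803.
Air mass m = 1/cos θ_z = 1/0.7803 = 1.282; τ^m = 0.76^1.282 = 0.7034.
Surface direct beam = 1367 × 0.7803 × 0.7034 = 750.30 W/m².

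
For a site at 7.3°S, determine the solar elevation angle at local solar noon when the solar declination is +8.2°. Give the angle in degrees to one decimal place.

74.5°

At local solar noon the hour angle is zero, so the elevation is 90° − |φ − δ| = 90° − |-7.3° − (8.2°)| = 90° − 15.5° = 74.5°.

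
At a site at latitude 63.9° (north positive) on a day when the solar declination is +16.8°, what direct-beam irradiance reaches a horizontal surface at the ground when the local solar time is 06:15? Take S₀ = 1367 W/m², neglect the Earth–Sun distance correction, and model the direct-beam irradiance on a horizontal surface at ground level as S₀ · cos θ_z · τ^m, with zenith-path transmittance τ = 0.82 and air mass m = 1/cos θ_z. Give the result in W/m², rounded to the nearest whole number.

197 W/m²

Hour angle H = 15° × (6.25 − 12) = -86.25°.
With φ = 63.9°, δ = 16.8°, H = -86.25°: sin φ sin δ = 0.2596, cos φ cos δ cos H = 0.0275, so cos θ_z = 0.2871.
Air mass m = 1/cos θ_z = 1/0.2871 = 3.483; τ^m = 0.82^3.483 = 0.5010.
Surface direct beam = 1367 × 0.2871 × 0.5010 = 196.63 W/m².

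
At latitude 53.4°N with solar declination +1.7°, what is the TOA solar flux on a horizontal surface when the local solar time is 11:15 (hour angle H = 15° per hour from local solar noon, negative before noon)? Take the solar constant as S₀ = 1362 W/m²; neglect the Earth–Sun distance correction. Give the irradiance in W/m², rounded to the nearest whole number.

Hour angle H = 15° × (11.25 − 12) = -11.25°.
cos θ_z = sin φ sin δ + cos φ cos δ cos H = (0.8028)(0.0297) + (0.5962)(0.9996)(0.9808) = 0.6084.
Top-of-atmosphere irradiance = S₀ cos θ_z = 1362 × 0.6084 = 828.64 W/m².

829 W/m²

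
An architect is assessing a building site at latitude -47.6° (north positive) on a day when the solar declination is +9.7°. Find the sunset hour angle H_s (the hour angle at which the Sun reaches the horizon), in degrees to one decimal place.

−tan φ tan δ = −(-1.0951)(0.1709) = 0.1872; H_s = arccos(0.1872) = 79.21°.

79.2°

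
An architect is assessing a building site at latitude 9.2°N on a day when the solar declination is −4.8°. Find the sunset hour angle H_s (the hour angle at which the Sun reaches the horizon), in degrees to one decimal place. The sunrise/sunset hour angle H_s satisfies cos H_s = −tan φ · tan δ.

The sunset hour angle satisfies cos H_s = −tan φ tan δ = 0.0136, giving H_s = 89.22°.

89.2°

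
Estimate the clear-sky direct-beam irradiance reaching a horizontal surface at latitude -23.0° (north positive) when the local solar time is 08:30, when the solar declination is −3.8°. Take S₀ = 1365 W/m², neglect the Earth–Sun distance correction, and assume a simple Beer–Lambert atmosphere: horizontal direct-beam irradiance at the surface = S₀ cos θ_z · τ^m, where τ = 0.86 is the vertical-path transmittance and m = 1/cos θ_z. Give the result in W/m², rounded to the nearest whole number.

Hour angle H = 15° × (8.5 − 12) = -52.50°.
cos θ_z = sin φ sin δ + cos φ cos δ cos H = (-0.3907)(-0.0663) + (0.9205)(0.9978)(0.6088) = 0.5851.
Air mass m = 1/cos θ_z = 1/0.5851 = 1.709; τ^m = 0.86^1.709 = 0.7728.
Surface direct beam = 1365 × 0.5851 × 0.7728 = 617.21 W/m².

617 W/m²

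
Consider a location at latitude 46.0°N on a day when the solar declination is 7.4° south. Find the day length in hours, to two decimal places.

10.97 hours

−tan φ tan δ = −(1.0355)(-0.1299) = 0.1345; H_s = arccos(0.1345) = 82.27°.
Day length = 2 H_s / 15° h⁻¹ = 164.54° / 15 = 10.969 h.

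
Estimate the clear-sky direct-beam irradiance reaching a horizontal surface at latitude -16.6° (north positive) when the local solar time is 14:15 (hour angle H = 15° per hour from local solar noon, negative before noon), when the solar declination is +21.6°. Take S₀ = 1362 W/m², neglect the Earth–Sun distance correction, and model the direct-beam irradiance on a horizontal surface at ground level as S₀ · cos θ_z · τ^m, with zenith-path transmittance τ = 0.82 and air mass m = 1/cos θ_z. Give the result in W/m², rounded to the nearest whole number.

634 W/m²

Hour angle H = 15° × (14.25 − 12) = 33.75°.
With φ = -16.6°, δ = 21.6°, H = 33.75°: sin φ sin δ = -0.1052, cos φ cos δ cos H = 0.7409, so cos θ_z = 0.6357.
Air mass m = 1/cos θ_z = 1/0.6357 = 1.573; τ^m = 0.82^1.573 = 0.7319.
Surface direct beam = 1362 × 0.6357 × 0.7319 = 633.70 W/m².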